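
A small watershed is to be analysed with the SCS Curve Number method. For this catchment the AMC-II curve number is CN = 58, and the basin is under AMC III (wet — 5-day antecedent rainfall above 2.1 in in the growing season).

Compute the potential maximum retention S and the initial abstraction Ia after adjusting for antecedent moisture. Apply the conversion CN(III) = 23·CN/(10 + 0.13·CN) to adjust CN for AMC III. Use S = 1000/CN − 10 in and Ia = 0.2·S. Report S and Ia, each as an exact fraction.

Adjust CN=58 to AMC III: 23·58/(10 + 0.13·58) → 1334 ÷ (877/50) = 66700/877 ≈ 76.055
Retention S: 1000/CN − 10 with CN=76.055 → S = 2100/667 ≈ 3.148 in
Ia = 0.2·(2100/667) = 420/667 in ≈ 0.630 in

S = 2100/667 in ≈ 3.148 in; Ia = 420/667 in ≈ 0.630 in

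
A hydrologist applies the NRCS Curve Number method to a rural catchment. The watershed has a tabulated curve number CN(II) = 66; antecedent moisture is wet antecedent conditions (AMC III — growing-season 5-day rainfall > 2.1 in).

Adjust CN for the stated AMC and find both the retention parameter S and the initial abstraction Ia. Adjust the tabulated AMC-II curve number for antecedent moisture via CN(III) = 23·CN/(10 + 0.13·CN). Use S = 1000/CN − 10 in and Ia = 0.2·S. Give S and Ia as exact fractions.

S = 1700/759 in ≈ 2.240 in; Ia = 340/759 in ≈ 0.448 in

CN(III) from CN(II)=66: (23·66)/(10 + 0.13·66) = 75900/929 ≈ 81.701
Retention S: 1000/CN − 10 with CN=81.701 → S = 1700/759 ≈ 2.240 in
Initial abstraction Ia = S/5 = (1700/759)/5 = 340/759 ≈ 0.448 in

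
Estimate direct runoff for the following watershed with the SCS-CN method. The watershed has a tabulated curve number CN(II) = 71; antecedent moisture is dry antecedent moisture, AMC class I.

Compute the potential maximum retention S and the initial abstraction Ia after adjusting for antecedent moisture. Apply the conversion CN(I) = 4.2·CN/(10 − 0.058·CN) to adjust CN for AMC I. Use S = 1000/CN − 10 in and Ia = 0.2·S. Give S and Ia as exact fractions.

Dry (AMC I): CN(I) = 4.2·71/(10 − 0.058·71) = (1491/5)/(2941/500) = 149100/2941 ≈ 50.697
S = 1000/(149100/2941) − 10 = 14500/1491 in ≈ 9.725 in
Ia = 0.2S: 0.2·9.725 = 1.945 in (exactly 2900/1491)

S = 14500/1491 in ≈ 9.725 in; Ia = 2900/1491 in ≈ 1.945 in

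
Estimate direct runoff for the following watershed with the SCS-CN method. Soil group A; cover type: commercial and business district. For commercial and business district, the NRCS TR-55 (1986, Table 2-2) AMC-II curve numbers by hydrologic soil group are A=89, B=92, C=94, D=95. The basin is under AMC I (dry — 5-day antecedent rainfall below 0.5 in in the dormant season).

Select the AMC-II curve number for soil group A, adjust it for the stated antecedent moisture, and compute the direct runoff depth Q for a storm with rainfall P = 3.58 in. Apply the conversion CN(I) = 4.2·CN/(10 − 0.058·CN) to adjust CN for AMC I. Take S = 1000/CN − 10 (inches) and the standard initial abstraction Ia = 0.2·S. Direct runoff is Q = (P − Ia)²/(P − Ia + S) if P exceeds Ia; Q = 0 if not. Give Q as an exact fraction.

Q = 78148761601/51822790950 in ≈ 1.508 in

NRCS table: commercial and business district, soil group A → CN(II) = 89
Dry (AMC I): CN(I) = 4.2·89/(10 − 0.058·89) = (1869/5)/(2419/500) = 186900/2419 ≈ 77.263
Max retention: S = 1000/(186900/2419) − 10 = 5500/1869 in (≈ 2.943 in)
Ia = 0.2S: 0.2·2.943 = 0.589 in (exactly 1100/1869)
Since P=3.580 > Ia=0.589: effective rainfall P−Ia = 279551/93450 in
Runoff Q = (P−Ia)²/(P−Ia+S) = (2.991)²/(2.991+2.943) = 78148761601/51822790950 ≈ 1.508 in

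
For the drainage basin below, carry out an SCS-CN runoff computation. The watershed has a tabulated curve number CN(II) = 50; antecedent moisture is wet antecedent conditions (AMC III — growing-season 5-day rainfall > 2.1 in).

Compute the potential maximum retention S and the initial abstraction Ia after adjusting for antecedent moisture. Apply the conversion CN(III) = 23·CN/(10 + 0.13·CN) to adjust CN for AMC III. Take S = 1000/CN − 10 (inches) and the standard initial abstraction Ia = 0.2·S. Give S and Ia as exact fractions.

S = 100/23 in ≈ 4.348 in; Ia = 20/23 in ≈ 0.870 in

Wet (AMC III): CN(III) = 23·50/(10 + 0.13·50) = 1150/(33/2) = 2300/33 ≈ 69.697
Max retention: S = 1000/(2300/33) − 10 = 100/23 in (≈ 4.348 in)
Ia = 0.2S: 0.2·4.348 = 0.870 in (exactly 20/23)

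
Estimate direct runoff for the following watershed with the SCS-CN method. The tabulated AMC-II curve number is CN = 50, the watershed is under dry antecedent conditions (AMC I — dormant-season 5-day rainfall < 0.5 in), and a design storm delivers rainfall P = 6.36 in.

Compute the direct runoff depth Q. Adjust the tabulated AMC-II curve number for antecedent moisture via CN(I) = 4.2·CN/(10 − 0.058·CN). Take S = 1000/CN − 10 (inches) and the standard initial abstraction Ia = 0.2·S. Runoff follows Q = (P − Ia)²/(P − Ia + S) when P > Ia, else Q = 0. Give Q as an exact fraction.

Q = 703921/7002975 in ≈ 0.101 in

Adjust CN=50 to AMC I: 4.2·50/(10 − 0.058·50) → 210 ÷ (71/10) = 2100/71 ≈ 29.577
Retention S: 1000/CN − 10 with CN=29.577 → S = 500/21 ≈ 23.810 in
Ia = 0.2·(500/21) = 100/21 in ≈ 4.762 in
Excess rainfall: 6.360 − 4.762 = 1.598 in; P > Ia so Q > 0
Q = (839/525)²/((839/525) + 500/21) = (703921/275625)/(13339/525) = 703921/7002975 in ≈ 0.101 in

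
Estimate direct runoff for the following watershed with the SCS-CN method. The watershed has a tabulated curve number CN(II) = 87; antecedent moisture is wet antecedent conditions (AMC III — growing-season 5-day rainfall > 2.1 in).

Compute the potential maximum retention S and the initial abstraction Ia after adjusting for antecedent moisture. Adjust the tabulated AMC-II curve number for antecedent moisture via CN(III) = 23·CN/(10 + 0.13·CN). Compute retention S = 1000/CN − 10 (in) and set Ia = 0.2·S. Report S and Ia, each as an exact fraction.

Wet (AMC III): CN(III) = 23·87/(10 + 0.13·87) = 2001/(2131/100) = 200100/2131 ≈ 93.900
Max retention: S = 1000/(200100/2131) − 10 = 1300/2001 in (≈ 0.650 in)
Ia = 0.2S: 0.2·0.650 = 0.130 in (exactly 260/2001)

S = 1300/2001 in ≈ 0.650 in; Ia = 260/2001 in ≈ 0.130 in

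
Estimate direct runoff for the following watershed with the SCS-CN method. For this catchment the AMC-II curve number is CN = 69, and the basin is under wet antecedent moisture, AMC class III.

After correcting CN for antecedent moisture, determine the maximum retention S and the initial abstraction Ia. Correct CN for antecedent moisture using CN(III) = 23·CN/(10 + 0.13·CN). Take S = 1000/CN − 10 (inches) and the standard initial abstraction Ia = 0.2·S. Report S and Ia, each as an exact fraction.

S = 3100/1587 in ≈ 1.953 in; Ia = 620/1587 in ≈ 0.391 in

Adjust CN=69 to AMC III: 23·69/(10 + 0.13·69) → 1587 ÷ (1897/100) = 158700/1897 ≈ 83.658
Retention S: 1000/CN − 10 with CN=83.658 → S = 3100/1587 ≈ 1.953 in
Ia = 0.2S: 0.2·1.953 = 0.391 in (exactly 620/1587)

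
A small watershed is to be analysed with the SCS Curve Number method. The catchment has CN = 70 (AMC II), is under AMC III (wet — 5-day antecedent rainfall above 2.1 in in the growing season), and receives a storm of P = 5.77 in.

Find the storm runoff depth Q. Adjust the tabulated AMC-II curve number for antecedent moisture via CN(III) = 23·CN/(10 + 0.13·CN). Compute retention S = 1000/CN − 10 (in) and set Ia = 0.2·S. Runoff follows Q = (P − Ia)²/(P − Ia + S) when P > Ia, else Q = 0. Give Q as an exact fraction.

Adjust CN=70 to AMC III: 23·70/(10 + 0.13·70) → 1610 ÷ (191/10) = 16100/191 ≈ 84.293
Retention S: 1000/CN − 10 with CN=84.293 → S = 300/161 ≈ 1.863 in
Ia = 0.2S: 0.2·1.863 = 0.373 in (exactly 60/161)
Excess rainfall: 5.770 − 0.373 = 5.397 in; P > Ia so Q > 0
Q: (86897/16100)² ÷ (116897/16100) = 7551088609/1882041700 in (≈ 4.012 in)

Q = 7551088609/1882041700 in ≈ 4.012 in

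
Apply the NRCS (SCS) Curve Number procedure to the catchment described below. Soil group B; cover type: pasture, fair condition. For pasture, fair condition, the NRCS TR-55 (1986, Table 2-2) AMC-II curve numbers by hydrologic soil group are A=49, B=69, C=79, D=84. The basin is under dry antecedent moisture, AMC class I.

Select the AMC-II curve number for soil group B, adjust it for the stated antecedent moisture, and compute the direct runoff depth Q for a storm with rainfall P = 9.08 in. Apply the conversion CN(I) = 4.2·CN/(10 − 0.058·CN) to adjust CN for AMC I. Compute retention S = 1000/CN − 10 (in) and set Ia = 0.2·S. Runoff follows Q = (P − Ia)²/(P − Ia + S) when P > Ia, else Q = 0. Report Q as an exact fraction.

NRCS table: pasture, fair condition, soil group B → CN(II) = 69
Adjust CN=69 to AMC I: 4.2·69/(10 − 0.058·69) → (1449/5) ÷ (2999/500) = 144900/2999 ≈ 48.316
Max retention: S = 1000/(144900/2999) − 10 = 15500/1449 in (≈ 10.697 in)
Ia = 0.2·(15500/1449) = 3100/1449 in ≈ 2.139 in
Excess rainfall: 9.080 − 2.139 = 6.941 in; P > Ia so Q > 0
Runoff Q = (P−Ia)²/(P−Ia+S) = (6.941)²/(6.941+10.697) = 63213524929/23144985675 ≈ 2.731 in

Q = 63213524929/23144985675 in ≈ 2.731 in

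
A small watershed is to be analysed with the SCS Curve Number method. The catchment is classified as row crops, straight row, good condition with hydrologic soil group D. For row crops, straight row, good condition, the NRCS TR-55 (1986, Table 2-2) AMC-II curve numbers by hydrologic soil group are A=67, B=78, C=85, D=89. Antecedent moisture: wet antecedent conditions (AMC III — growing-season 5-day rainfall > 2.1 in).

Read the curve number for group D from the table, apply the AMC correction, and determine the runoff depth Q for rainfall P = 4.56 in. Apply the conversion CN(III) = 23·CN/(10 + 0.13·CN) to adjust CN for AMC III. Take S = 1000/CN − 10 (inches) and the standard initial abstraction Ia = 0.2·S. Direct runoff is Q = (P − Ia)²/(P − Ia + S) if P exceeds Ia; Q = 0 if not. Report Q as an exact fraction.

Q = 25959634082/6533972825 in ≈ 3.973 in

NRCS table: row crops, straight row, good condition, soil group D → CN(II) = 89
Wet (AMC III): CN(III) = 23·89/(10 + 0.13·89) = 2047/(2157/100) = 204700/2157 ≈ 94.900
Retention S: 1000/CN − 10 with CN=94.900 → S = 1100/2047 ≈ 0.537 in
Ia = 0.2·(1100/2047) = 220/2047 in ≈ 0.107 in
Since P=4.560 > Ia=0.107: effective rainfall P−Ia = 227858/51175 in
Runoff Q = (P−Ia)²/(P−Ia+S) = (4.453)²/(4.453+0.537) = 25959634082/6533972825 ≈ 3.973 in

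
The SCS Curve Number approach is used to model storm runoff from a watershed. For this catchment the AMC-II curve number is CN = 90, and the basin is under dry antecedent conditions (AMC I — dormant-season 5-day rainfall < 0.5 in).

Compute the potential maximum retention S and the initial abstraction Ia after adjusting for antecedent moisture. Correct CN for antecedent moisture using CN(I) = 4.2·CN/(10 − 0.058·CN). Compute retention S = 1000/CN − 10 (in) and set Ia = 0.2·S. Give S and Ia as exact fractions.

S = 500/189 in ≈ 2.646 in; Ia = 100/189 in ≈ 0.529 in

CN(I) from CN(II)=90: (4.2·90)/(10 − 0.058·90) = 18900/239 ≈ 79.079
Max retention: S = 1000/(18900/239) − 10 = 500/189 in (≈ 2.646 in)
Ia = 0.2·(500/189) = 100/189 in ≈ 0.529 in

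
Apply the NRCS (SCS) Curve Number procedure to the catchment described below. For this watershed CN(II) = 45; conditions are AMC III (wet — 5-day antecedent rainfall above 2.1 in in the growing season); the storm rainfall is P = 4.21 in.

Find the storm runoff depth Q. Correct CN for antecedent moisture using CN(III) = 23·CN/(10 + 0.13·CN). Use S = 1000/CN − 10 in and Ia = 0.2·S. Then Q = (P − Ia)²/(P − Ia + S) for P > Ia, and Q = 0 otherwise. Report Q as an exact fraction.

Adjust CN=45 to AMC III: 23·45/(10 + 0.13·45) → 1035 ÷ (317/20) = 20700/317 ≈ 65.300
Retention S: 1000/CN − 10 with CN=65.300 → S = 1100/207 ≈ 5.314 in
Ia = 0.2S: 0.2·5.314 = 1.063 in (exactly 220/207)
P − Ia = 4.210 − 1.063 = 65147/20700 ≈ 3.147 in (> 0, runoff occurs)
Runoff Q = (P−Ia)²/(P−Ia+S) = (3.147)²/(3.147+5.314) = 4244131609/3625542900 ≈ 1.171 in

Q = 4244131609/3625542900 in ≈ 1.171 in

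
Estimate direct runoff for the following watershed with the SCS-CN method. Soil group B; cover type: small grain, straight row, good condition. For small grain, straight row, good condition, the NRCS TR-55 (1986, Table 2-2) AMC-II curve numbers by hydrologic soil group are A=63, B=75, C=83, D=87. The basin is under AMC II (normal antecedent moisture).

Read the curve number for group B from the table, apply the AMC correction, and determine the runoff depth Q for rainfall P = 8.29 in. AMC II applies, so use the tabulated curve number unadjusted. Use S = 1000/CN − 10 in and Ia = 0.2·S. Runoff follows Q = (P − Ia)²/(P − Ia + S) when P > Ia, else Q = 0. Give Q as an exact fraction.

Q = 5230369/986100 in ≈ 5.304 in

NRCS table: small grain, straight row, good condition, soil group B → CN(II) = 75
Average conditions: CN = 75 (no AMC adjustment).
S = 1000/75 − 10 = 10/3 in ≈ 3.333 in
Initial abstraction Ia = S/5 = (10/3)/5 = 2/3 ≈ 0.667 in
Since P=8.290 > Ia=0.667: effective rainfall P−Ia = 2287/300 in
Runoff Q = (P−Ia)²/(P−Ia+S) = (7.623)²/(7.623+3.333) = 5230369/986100 ≈ 5.304 in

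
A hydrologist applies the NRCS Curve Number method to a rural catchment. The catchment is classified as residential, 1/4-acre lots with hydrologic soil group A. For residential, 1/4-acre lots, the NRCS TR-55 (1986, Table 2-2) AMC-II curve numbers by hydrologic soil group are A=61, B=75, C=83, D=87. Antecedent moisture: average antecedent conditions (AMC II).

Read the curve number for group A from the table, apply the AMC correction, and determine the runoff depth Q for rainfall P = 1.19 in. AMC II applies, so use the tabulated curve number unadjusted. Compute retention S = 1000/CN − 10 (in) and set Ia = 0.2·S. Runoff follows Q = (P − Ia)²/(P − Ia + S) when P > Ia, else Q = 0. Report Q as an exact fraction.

Q = 0 in ≈ 0.000 in

NRCS table: residential, 1/4-acre lots, soil group A → CN(II) = 61
AMC II — tabulated CN = 61 applies directly.
S = 1000/61 − 10 = 390/61 in ≈ 6.393 in
Initial abstraction Ia = S/5 = (390/61)/5 = 78/61 ≈ 1.279 in
P = 1.190 ≤ Ia = 1.279 in: entire storm abstracted, Q = 0.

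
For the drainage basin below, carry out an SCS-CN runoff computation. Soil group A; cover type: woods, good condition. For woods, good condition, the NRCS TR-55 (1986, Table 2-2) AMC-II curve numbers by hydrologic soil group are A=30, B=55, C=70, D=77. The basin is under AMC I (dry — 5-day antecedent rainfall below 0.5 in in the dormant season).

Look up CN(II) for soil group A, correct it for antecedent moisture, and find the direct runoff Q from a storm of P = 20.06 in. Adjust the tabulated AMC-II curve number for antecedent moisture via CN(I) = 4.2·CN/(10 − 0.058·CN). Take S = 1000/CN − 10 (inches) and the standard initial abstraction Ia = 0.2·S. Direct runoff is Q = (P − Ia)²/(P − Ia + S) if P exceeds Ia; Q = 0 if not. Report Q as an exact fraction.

NRCS table: woods, good condition, soil group A → CN(II) = 30
Dry (AMC I): CN(I) = 4.2·30/(10 − 0.058·30) = 126/(413/50) = 900/59 ≈ 15.254
Retention S: 1000/CN − 10 with CN=15.254 → S = 500/9 ≈ 55.556 in
Ia = 0.2·(500/9) = 100/9 in ≈ 11.111 in
Excess rainfall: 20.060 − 11.111 = 8.949 in; P > Ia so Q > 0
Runoff Q = (P−Ia)²/(P−Ia+S) = (8.949)²/(8.949+55.556) = 16216729/13062150 ≈ 1.242 in

Q = 16216729/13062150 in ≈ 1.242 in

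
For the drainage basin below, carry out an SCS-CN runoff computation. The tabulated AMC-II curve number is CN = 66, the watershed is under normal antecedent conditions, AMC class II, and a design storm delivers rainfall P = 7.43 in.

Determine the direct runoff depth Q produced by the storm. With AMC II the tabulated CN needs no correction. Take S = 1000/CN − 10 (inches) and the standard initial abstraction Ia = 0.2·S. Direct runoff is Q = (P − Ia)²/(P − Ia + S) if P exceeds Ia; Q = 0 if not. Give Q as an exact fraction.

Q = 446012161/125792700 in ≈ 3.546 in

AMC II — tabulated CN = 66 applies directly.
S = 1000/66 − 10 = 170/33 in ≈ 5.152 in
Initial abstraction Ia = S/5 = (170/33)/5 = 34/33 ≈ 1.030 in
P − Ia = 7.430 − 1.030 = 21119/3300 ≈ 6.400 in (> 0, runoff occurs)
Q = (21119/3300)²/((21119/3300) + 170/33) = (446012161/10890000)/(38119/3300) = 446012161/125792700 in ≈ 3.546 in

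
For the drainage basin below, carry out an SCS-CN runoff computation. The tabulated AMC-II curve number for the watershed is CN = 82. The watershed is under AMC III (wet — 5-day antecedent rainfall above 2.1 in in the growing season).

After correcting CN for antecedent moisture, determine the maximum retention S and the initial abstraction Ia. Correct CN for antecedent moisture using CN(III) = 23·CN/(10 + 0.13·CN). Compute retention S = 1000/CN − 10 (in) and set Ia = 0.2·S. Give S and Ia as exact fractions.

S = 900/943 in ≈ 0.954 in; Ia = 180/943 in ≈ 0.191 in

Adjust CN=82 to AMC III: 23·82/(10 + 0.13·82) → 1886 ÷ (1033/50) = 94300/1033 ≈ 91.288
S = 1000/(94300/1033) − 10 = 900/943 in ≈ 0.954 in
Initial abstraction Ia = S/5 = (900/943)/5 = 180/943 ≈ 0.191 in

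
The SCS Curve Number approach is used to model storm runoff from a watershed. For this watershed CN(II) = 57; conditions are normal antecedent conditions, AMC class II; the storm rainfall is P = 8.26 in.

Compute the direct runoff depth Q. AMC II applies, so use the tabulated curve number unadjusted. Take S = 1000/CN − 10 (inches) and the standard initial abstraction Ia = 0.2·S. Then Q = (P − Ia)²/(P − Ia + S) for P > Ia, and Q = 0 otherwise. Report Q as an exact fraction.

Q = 370216081/116111850 in ≈ 3.188 in

Average conditions: CN = 57 (no AMC adjustment).
S = 1000/57 − 10 = 430/57 in ≈ 7.544 in
Initial abstraction Ia = S/5 = (430/57)/5 = 86/57 ≈ 1.509 in
Since P=8.260 > Ia=1.509: effective rainfall P−Ia = 19241/2850 in
Runoff Q = (P−Ia)²/(P−Ia+S) = (6.751)²/(6.751+7.544) = 370216081/116111850 ≈ 3.188 in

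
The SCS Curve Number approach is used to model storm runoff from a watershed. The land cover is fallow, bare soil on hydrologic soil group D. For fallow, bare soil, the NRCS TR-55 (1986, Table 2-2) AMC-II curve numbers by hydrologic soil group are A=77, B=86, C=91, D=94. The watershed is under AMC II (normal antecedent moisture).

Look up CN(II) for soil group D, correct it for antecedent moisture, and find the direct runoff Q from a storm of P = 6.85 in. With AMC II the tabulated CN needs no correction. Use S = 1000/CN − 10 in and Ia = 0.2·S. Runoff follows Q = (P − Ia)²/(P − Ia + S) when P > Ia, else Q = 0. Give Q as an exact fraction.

NRCS table: fallow, bare soil, soil group D → CN(II) = 94
CN(II) = 94; AMC II needs no correction.
Max retention: S = 1000/94 − 10 = 30/47 in (≈ 0.638 in)
Ia = 0.2S: 0.2·0.638 = 0.128 in (exactly 6/47)
Excess rainfall: 6.850 − 0.128 = 6.722 in; P > Ia so Q > 0
Runoff Q = (P−Ia)²/(P−Ia+S) = (6.722)²/(6.722+0.638) = 39929761/6503860 ≈ 6.139 in

Q = 39929761/6503860 in ≈ 6.139 in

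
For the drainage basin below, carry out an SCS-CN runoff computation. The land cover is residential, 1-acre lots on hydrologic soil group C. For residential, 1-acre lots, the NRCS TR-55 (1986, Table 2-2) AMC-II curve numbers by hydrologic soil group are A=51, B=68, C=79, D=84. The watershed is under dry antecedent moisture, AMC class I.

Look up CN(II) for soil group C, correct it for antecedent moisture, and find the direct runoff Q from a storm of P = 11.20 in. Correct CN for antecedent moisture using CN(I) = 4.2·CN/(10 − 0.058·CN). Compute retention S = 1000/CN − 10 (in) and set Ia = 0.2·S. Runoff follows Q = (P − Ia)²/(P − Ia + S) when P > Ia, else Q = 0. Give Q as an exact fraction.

Q = 1924722/317185 in ≈ 6.068 in

NRCS table: residential, 1-acre lots, soil group C → CN(II) = 79
Adjust CN=79 to AMC I: 4.2·79/(10 − 0.058·79) → (1659/5) ÷ (2709/500) = 7900/129 ≈ 61.240
S = 1000/(7900/129) − 10 = 500/79 in ≈ 6.329 in
Initial abstraction Ia = S/5 = (500/79)/5 = 100/79 ≈ 1.266 in
Since P=11.200 > Ia=1.266: effective rainfall P−Ia = 3924/395 in
Runoff Q = (P−Ia)²/(P−Ia+S) = (9.934)²/(9.934+6.329) = 1924722/317185 ≈ 6.068 in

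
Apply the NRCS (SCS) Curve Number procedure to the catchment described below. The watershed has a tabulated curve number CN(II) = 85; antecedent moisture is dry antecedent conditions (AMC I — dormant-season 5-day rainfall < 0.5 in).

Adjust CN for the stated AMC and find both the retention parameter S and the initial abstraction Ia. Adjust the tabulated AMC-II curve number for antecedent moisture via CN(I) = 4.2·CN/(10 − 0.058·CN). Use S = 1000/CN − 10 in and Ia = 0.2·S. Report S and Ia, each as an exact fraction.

CN(I) from CN(II)=85: (4.2·85)/(10 − 0.058·85) = 11900/169 ≈ 70.414
Retention S: 1000/CN − 10 with CN=70.414 → S = 500/119 ≈ 4.202 in
Ia = 0.2·(500/119) = 100/119 in ≈ 0.840 in

S = 500/119 in ≈ 4.202 in; Ia = 100/119 in ≈ 0.840 in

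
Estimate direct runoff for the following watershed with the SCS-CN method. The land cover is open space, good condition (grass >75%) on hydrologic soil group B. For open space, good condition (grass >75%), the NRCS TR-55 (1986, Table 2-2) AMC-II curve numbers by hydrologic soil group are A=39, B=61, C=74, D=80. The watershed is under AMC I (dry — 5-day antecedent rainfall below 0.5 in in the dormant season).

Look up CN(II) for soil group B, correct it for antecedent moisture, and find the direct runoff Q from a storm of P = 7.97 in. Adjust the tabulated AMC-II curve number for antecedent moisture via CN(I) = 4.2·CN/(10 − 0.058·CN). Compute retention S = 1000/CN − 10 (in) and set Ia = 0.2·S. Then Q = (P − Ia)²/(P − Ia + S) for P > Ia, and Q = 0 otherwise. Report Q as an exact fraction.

NRCS table: open space, good condition (grass >75%), soil group B → CN(II) = 61
Adjust CN=61 to AMC I: 4.2·61/(10 − 0.058·61) → (1281/5) ÷ (3231/500) = 42700/1077 ≈ 39.647
Retention S: 1000/CN − 10 with CN=39.647 → S = 6500/427 ≈ 15.222 in
Ia = 0.2S: 0.2·15.222 = 3.044 in (exactly 1300/427)
Excess rainfall: 7.970 − 3.044 = 4.926 in; P > Ia so Q > 0
Runoff Q = (P−Ia)²/(P−Ia+S) = (4.926)²/(4.926+15.222) = 44234081761/36735621300 ≈ 1.204 in

Q = 44234081761/36735621300 in ≈ 1.204 in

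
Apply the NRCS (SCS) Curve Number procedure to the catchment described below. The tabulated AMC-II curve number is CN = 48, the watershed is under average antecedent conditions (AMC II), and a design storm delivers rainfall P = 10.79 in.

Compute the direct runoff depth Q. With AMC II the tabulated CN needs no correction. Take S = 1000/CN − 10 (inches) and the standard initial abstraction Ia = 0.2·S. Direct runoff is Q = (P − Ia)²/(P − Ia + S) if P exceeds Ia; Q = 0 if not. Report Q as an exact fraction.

Q = 514813/134700 in ≈ 3.822 in

AMC II — tabulated CN = 48 applies directly.
Max retention: S = 1000/48 − 10 = 65/6 in (≈ 10.833 in)
Initial abstraction Ia = S/5 = (65/6)/5 = 13/6 ≈ 2.167 in
Since P=10.790 > Ia=2.167: effective rainfall P−Ia = 2587/300 in
Runoff Q = (P−Ia)²/(P−Ia+S) = (8.623)²/(8.623+10.833) = 514813/134700 ≈ 3.822 in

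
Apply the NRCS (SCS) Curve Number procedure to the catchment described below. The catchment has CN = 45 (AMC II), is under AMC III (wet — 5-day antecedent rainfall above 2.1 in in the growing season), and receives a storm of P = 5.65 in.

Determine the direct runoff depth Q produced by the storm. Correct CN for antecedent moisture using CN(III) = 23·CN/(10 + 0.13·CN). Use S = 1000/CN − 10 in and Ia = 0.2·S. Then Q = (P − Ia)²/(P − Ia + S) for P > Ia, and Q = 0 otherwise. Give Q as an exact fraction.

CN(III) from CN(II)=45: (23·45)/(10 + 0.13·45) = 20700/317 ≈ 65.300
Retention S: 1000/CN − 10 with CN=65.300 → S = 1100/207 ≈ 5.314 in
Ia = 0.2S: 0.2·5.314 = 1.063 in (exactly 220/207)
Excess rainfall: 5.650 − 1.063 = 4.587 in; P > Ia so Q > 0
Runoff Q = (P−Ia)²/(P−Ia+S) = (4.587)²/(4.587+5.314) = 360658081/169702740 ≈ 2.125 in

Q = 360658081/169702740 in ≈ 2.125 in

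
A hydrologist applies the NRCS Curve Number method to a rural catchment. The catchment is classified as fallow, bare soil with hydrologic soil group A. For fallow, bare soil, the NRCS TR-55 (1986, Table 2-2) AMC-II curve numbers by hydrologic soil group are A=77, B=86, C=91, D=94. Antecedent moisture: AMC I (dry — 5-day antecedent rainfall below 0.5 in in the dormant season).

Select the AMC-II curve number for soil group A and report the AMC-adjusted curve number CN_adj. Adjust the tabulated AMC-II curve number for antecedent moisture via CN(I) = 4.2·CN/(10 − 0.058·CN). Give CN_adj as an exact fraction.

NRCS table: fallow, bare soil, soil group A → CN(II) = 77
Dry (AMC I): CN(I) = 4.2·77/(10 − 0.058·77) = (1617/5)/(2767/500) = 161700/2767 ≈ 58.439

CN_adj = 161700/2767 ≈ 58.439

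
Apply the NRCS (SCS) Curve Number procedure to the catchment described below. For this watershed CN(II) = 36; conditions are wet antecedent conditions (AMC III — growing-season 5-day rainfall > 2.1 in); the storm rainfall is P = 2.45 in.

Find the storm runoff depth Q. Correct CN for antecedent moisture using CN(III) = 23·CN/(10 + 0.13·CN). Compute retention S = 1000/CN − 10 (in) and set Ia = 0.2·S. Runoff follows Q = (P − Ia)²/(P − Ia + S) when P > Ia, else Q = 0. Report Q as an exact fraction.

Wet (AMC III): CN(III) = 23·36/(10 + 0.13·36) = 828/(367/25) = 20700/367 ≈ 56.403
Max retention: S = 1000/(20700/367) − 10 = 1600/207 in (≈ 7.729 in)
Initial abstraction Ia = S/5 = (1600/207)/5 = 320/207 ≈ 1.546 in
P − Ia = 2.450 − 1.546 = 3743/4140 ≈ 0.904 in (> 0, runoff occurs)
Q = (3743/4140)²/((3743/4140) + 1600/207) = (14010049/17139600)/(35743/4140) = 14010049/147976020 in ≈ 0.095 in

Q = 14010049/147976020 in ≈ 0.095 in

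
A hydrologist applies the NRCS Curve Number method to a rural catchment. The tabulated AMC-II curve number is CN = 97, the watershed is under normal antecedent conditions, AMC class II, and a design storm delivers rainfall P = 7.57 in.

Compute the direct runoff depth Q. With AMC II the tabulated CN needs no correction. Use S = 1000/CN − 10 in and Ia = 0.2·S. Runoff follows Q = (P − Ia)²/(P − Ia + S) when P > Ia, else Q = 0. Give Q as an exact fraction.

CN(II) = 97; AMC II needs no correction.
Retention S: 1000/CN − 10 with CN=97.000 → S = 30/97 ≈ 0.309 in
Initial abstraction Ia = S/5 = (30/97)/5 = 6/97 ≈ 0.062 in
Excess rainfall: 7.570 − 0.062 = 7.508 in; P > Ia so Q > 0
Q: (72829/9700)² ÷ (75829/9700) = 5304063241/735541300 in (≈ 7.211 in)

Q = 5304063241/735541300 in ≈ 7.211 in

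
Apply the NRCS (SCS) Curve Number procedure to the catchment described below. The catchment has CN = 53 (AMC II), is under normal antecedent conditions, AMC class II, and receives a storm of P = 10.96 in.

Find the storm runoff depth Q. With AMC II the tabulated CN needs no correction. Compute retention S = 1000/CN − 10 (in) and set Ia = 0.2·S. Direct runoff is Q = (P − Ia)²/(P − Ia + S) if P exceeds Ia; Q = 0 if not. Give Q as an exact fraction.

CN(II) = 53; AMC II needs no correction.
Retention S: 1000/CN − 10 with CN=53.000 → S = 470/53 ≈ 8.868 in
Ia = 0.2S: 0.2·8.868 = 1.774 in (exactly 94/53)
Since P=10.960 > Ia=1.774: effective rainfall P−Ia = 12172/1325 in
Runoff Q = (P−Ia)²/(P−Ia+S) = (9.186)²/(9.186+8.868) = 74078792/15848325 ≈ 4.674 in

Q = 74078792/15848325 in ≈ 4.674 in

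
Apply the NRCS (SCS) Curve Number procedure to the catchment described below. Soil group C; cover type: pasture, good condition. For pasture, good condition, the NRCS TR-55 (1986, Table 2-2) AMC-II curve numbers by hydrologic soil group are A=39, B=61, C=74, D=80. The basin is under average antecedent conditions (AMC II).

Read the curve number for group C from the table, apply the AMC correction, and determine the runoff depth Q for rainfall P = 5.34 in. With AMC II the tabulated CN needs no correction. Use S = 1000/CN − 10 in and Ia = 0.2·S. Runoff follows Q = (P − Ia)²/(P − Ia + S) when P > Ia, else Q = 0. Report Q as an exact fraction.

NRCS table: pasture, good condition, soil group C → CN(II) = 74
CN(II) = 74; AMC II needs no correction.
S = 1000/74 − 10 = 130/37 in ≈ 3.514 in
Initial abstraction Ia = S/5 = (130/37)/5 = 26/37 ≈ 0.703 in
P − Ia = 5.340 − 0.703 = 8579/1850 ≈ 4.637 in (> 0, runoff occurs)
Runoff Q = (P−Ia)²/(P−Ia+S) = (4.637)²/(4.637+3.514) = 73599241/27896150 ≈ 2.638 in

Q = 73599241/27896150 in ≈ 2.638 in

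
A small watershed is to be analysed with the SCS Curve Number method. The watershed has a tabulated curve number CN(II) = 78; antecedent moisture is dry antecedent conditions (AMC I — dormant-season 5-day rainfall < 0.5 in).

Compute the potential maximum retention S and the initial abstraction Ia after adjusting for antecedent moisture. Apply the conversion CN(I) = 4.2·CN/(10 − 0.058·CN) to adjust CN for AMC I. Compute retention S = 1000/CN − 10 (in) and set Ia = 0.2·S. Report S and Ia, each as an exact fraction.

CN(I) from CN(II)=78: (4.2·78)/(10 − 0.058·78) = 81900/1369 ≈ 59.825
Retention S: 1000/CN − 10 with CN=59.825 → S = 5500/819 ≈ 6.716 in
Ia = 0.2S: 0.2·6.716 = 1.343 in (exactly 1100/819)

S = 5500/819 in ≈ 6.716 in; Ia = 1100/819 in ≈ 1.343 in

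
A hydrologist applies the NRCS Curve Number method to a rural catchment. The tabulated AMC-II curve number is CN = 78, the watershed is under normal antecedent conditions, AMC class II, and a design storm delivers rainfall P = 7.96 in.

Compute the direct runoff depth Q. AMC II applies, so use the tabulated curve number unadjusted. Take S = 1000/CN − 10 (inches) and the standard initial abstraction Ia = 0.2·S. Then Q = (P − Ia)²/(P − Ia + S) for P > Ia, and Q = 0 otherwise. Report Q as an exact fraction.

AMC II — tabulated CN = 78 applies directly.
Max retention: S = 1000/78 − 10 = 110/39 in (≈ 2.821 in)
Initial abstraction Ia = S/5 = (110/39)/5 = 22/39 ≈ 0.564 in
Since P=7.960 > Ia=0.564: effective rainfall P−Ia = 7211/975 in
Q: (7211/975)² ÷ (9961/975) = 51998521/9711975 in (≈ 5.354 in)

Q = 51998521/9711975 in ≈ 5.354 in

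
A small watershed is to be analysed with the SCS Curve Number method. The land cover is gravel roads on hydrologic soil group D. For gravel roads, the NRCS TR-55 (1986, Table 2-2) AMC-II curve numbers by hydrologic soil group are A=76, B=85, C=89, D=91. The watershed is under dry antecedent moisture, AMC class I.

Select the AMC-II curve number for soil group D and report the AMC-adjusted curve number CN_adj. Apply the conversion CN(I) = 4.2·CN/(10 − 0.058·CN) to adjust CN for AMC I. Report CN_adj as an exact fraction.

NRCS table: gravel roads, soil group D → CN(II) = 91
Dry (AMC I): CN(I) = 4.2·91/(10 − 0.058·91) = (1911/5)/(2361/500) = 63700/787 ≈ 80.940

CN_adj = 63700/787 ≈ 80.940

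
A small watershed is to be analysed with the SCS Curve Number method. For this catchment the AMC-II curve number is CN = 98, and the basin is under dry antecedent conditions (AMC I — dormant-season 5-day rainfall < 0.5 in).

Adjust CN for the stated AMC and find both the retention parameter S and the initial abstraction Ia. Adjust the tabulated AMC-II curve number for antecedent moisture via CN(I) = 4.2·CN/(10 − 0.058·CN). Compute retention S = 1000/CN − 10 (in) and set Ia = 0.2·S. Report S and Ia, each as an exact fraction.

CN(I) from CN(II)=98: (4.2·98)/(10 − 0.058·98) = 102900/1079 ≈ 95.366
S = 1000/(102900/1079) − 10 = 500/1029 in ≈ 0.486 in
Initial abstraction Ia = S/5 = (500/1029)/5 = 100/1029 ≈ 0.097 in

S = 500/1029 in ≈ 0.486 in; Ia = 100/1029 in ≈ 0.097 in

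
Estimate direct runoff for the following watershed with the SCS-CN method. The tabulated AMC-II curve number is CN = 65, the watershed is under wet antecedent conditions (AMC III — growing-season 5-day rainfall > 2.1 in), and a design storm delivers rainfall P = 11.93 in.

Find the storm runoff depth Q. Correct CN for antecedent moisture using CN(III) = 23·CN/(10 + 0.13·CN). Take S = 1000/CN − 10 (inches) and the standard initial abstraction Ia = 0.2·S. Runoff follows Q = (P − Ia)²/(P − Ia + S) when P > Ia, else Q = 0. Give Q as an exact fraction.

Q = 117448087849/12339939300 in ≈ 9.518 in

Adjust CN=65 to AMC III: 23·65/(10 + 0.13·65) → 1495 ÷ (369/20) = 29900/369 ≈ 81.030
Max retention: S = 1000/(29900/369) − 10 = 700/299 in (≈ 2.341 in)
Ia = 0.2·(700/299) = 140/299 in ≈ 0.468 in
Excess rainfall: 11.930 − 0.468 = 11.462 in; P > Ia so Q > 0
Q = (342707/29900)²/((342707/29900) + 700/299) = (117448087849/894010000)/(412707/29900) = 117448087849/12339939300 in ≈ 9.518 in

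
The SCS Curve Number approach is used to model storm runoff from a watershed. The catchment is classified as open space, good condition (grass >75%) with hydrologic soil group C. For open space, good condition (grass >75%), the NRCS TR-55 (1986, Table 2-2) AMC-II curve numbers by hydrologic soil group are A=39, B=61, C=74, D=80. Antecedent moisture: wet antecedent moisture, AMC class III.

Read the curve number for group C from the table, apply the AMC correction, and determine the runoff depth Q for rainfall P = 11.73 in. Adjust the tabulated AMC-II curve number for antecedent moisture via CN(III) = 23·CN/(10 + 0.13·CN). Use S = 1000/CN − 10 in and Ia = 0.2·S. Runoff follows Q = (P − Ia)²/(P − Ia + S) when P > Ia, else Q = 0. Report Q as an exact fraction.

Q = 945217561729/93799177300 in ≈ 10.077 in

NRCS table: open space, good condition (grass >75%), soil group C → CN(II) = 74
Wet (AMC III): CN(III) = 23·74/(10 + 0.13·74) = 1702/(981/50) = 85100/981 ≈ 86.748
Max retention: S = 1000/(85100/981) − 10 = 1300/851 in (≈ 1.528 in)
Ia = 0.2·(1300/851) = 260/851 in ≈ 0.306 in
Since P=11.730 > Ia=0.306: effective rainfall P−Ia = 972223/85100 in
Q = (972223/85100)²/((972223/85100) + 1300/851) = (945217561729/7242010000)/(1102223/85100) = 945217561729/93799177300 in ≈ 10.077 in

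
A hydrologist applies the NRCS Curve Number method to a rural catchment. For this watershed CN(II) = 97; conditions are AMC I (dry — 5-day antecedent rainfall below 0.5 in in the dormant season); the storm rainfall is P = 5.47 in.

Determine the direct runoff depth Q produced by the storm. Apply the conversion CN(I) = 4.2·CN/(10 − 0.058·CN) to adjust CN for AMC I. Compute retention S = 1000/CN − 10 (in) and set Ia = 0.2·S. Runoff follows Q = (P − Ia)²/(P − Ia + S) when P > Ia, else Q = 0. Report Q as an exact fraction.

CN(I) from CN(II)=97: (4.2·97)/(10 − 0.058·97) = 67900/729 ≈ 93.141
Retention S: 1000/CN − 10 with CN=93.141 → S = 500/679 ≈ 0.736 in
Initial abstraction Ia = S/5 = (500/679)/5 = 100/679 ≈ 0.147 in
Excess rainfall: 5.470 − 0.147 = 5.323 in; P > Ia so Q > 0
Q = (361413/67900)²/((361413/67900) + 500/679) = (130619356569/4610410000)/(411413/67900) = 130619356569/27934942700 in ≈ 4.676 in

Q = 130619356569/27934942700 in ≈ 4.676 in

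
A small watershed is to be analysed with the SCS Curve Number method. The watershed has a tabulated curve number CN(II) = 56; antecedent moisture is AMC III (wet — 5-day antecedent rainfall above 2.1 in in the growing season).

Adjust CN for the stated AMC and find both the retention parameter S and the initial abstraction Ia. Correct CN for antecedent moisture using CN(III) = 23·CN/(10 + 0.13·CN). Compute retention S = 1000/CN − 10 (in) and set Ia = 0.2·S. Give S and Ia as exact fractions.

S = 550/161 in ≈ 3.416 in; Ia = 110/161 in ≈ 0.683 in

CN(III) from CN(II)=56: (23·56)/(10 + 0.13·56) = 4025/54 ≈ 74.537
Max retention: S = 1000/(4025/54) − 10 = 550/161 in (≈ 3.416 in)
Ia = 0.2S: 0.2·3.416 = 0.683 in (exactly 110/161)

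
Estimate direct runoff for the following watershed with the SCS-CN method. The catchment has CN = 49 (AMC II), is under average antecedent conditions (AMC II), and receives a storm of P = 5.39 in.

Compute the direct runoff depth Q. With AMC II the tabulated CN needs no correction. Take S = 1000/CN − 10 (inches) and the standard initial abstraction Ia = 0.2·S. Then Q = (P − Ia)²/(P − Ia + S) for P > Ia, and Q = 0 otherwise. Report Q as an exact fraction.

Q = 262796521/329333900 in ≈ 0.798 in

AMC II — tabulated CN = 49 applies directly.
Max retention: S = 1000/49 − 10 = 510/49 in (≈ 10.408 in)
Ia = 0.2·(510/49) = 102/49 in ≈ 2.082 in
Excess rainfall: 5.390 − 2.082 = 3.308 in; P > Ia so Q > 0
Q: (16211/4900)² ÷ (67211/4900) = 262796521/329333900 in (≈ 0.798 in)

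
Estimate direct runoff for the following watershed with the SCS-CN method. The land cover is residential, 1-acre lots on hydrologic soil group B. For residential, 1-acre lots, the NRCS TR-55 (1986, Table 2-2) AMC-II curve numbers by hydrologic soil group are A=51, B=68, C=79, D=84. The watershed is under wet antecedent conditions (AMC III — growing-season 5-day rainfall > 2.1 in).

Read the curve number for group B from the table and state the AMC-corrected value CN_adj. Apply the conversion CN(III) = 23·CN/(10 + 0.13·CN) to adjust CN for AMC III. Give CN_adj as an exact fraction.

CN_adj = 39100/471 ≈ 83.015

NRCS table: residential, 1-acre lots, soil group B → CN(II) = 68
CN(III) from CN(II)=68: (23·68)/(10 + 0.13·68) = 39100/471 ≈ 83.015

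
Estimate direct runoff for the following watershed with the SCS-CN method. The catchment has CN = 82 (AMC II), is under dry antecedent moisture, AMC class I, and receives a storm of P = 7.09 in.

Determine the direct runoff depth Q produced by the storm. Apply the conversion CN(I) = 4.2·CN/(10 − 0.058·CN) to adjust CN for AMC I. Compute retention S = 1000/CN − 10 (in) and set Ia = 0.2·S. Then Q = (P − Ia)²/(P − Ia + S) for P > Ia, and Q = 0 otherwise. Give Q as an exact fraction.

Q = 30096351289/9283962100 in ≈ 3.242 in

Dry (AMC I): CN(I) = 4.2·82/(10 − 0.058·82) = (1722/5)/(1311/250) = 28700/437 ≈ 65.675
S = 1000/(28700/437) − 10 = 1500/287 in ≈ 5.226 in
Ia = 0.2·(1500/287) = 300/287 in ≈ 1.045 in
P − Ia = 7.090 − 1.045 = 173483/28700 ≈ 6.045 in (> 0, runoff occurs)
Q = (173483/28700)²/((173483/28700) + 1500/287) = (30096351289/823690000)/(323483/28700) = 30096351289/9283962100 in ≈ 3.242 in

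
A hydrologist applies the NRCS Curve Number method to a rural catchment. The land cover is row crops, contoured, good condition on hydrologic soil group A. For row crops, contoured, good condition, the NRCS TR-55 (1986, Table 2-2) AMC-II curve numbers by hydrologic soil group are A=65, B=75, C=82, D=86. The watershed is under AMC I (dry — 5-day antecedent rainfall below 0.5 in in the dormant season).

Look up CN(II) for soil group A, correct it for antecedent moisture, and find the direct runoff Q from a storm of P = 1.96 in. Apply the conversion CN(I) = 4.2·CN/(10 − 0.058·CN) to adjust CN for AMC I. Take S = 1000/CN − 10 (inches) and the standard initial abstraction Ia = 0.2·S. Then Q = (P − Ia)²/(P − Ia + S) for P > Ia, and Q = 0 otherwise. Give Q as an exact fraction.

NRCS table: row crops, contoured, good condition, soil group A → CN(II) = 65
Dry (AMC I): CN(I) = 4.2·65/(10 − 0.058·65) = 273/(623/100) = 3900/89 ≈ 43.820
Retention S: 1000/CN − 10 with CN=43.820 → S = 500/39 ≈ 12.821 in
Ia = 0.2·(500/39) = 100/39 in ≈ 2.564 in
P = 1.960 ≤ Ia = 2.564 in: entire storm abstracted, Q = 0.

Q = 0 in ≈ 0.000 in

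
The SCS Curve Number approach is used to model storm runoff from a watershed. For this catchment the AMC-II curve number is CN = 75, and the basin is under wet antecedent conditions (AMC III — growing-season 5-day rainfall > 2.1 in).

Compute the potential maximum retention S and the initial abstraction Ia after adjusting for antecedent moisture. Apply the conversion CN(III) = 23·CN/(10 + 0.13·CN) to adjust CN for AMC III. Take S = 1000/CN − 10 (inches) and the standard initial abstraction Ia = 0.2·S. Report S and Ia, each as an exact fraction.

Wet (AMC III): CN(III) = 23·75/(10 + 0.13·75) = 1725/(79/4) = 6900/79 ≈ 87.342
Retention S: 1000/CN − 10 with CN=87.342 → S = 100/69 ≈ 1.449 in
Ia = 0.2S: 0.2·1.449 = 0.290 in (exactly 20/69)

S = 100/69 in ≈ 1.449 in; Ia = 20/69 in ≈ 0.290 in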